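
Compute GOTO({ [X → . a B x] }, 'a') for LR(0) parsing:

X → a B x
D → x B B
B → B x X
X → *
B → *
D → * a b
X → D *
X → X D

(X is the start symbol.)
{ [B → . *], [B → . B x X], [X → a . B x] }

GOTO(I, 'a') = CLOSURE({ [A → αX.β] : [A → α.Xβ] ∈ I, X = 'a' })

Items with dot before 'a', with the dot advanced:
  [X → . a B x] → [X → a . B x]
Closure of the advanced items:
  [X → a . B x] has the dot before B: add [B → . B x X], [B → . *]

GOTO = { [B → . *], [B → . B x X], [X → a . B x] }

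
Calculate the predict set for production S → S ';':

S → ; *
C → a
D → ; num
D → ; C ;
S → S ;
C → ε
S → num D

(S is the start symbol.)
{ ';', 'num' }

PREDICT(S → S ';') = (FIRST(RHS) \ {ε}) ∪ (FOLLOW(S) if ε ∈ FIRST(RHS), i.e. RHS ⇒* ε)
FIRST(S) = { ';', 'num' }
FIRST(S ';') = { ';', 'num' }
ε ∉ FIRST(S ';'), so FOLLOW(S) is not added.
PREDICT(S → S ';') = { ';', 'num' }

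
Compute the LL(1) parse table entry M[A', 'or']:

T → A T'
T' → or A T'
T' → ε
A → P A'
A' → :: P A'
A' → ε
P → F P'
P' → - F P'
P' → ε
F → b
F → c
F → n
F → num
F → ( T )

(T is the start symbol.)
A' → ε

To find M[A', 'or'], we find productions for A' where 'or' is in the predict set (PREDICT(N → α) = (FIRST(α) \ {ε}) ∪ (FOLLOW(N) if α ⇒* ε)).

Relevant sets:
  FOLLOW(A') = { $, ')', 'or' }

A' → :: P A': PREDICT = { '::' }
A' → ε: PREDICT = { $, ')', 'or' }
  'or' is in predict set, so this production goes in M[A', 'or']

M[A', 'or'] = A' → ε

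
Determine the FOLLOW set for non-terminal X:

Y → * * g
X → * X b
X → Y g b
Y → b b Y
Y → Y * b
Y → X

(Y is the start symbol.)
To compute FOLLOW(X), find every occurrence of X on a right-hand side N → α X β: add FIRST(β) \ {ε}, and if β is empty or nullable also add FOLLOW(N). Iterate to a fixed point.

In X → * X b: X is followed by b, add FIRST(b) \ {ε} = { 'b' }
In Y → X: X is at the end, add FOLLOW(Y)

The FOLLOW sets referred to above (computed the same way, to a fixed point):
  FOLLOW(Y) = { $, '*', 'g' }

Taking the union: FOLLOW(X) = { $, '*', 'b', 'g' }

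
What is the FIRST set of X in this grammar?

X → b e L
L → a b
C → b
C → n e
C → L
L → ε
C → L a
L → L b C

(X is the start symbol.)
{ 'b' }

To compute FIRST(X), examine every production with X on the left-hand side, reading each right-hand side left to right until a non-nullable symbol is reached.

From X → b e L:
  - b is a terminal: add 'b' and stop

Collecting: FIRST(X) = { 'b' }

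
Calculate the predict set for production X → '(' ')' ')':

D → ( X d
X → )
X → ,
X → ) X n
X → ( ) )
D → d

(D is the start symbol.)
PREDICT(X → '(' ')' ')') = (FIRST(RHS) \ {ε}) ∪ (FOLLOW(X) if ε ∈ FIRST(RHS), i.e. RHS ⇒* ε)
FIRST('(' ')' ')') = { '(' }
ε ∉ FIRST('(' ')' ')'), so FOLLOW(X) is not added.
PREDICT(X → '(' ')' ')') = { '(' }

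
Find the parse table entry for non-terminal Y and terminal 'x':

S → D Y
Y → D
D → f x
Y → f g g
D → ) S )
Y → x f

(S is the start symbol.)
Y → x f

To find M[Y, 'x'], we find productions for Y where 'x' is in the predict set (PREDICT(N → α) = (FIRST(α) \ {ε}) ∪ (FOLLOW(N) if α ⇒* ε)).

Relevant sets:
  FIRST(D) = { ')', 'f' }

Y → D: PREDICT = { ')', 'f' }
Y → f g g: PREDICT = { 'f' }
Y → x f: PREDICT = { 'x' }
  'x' is in predict set, so this production goes in M[Y, 'x']

M[Y, 'x'] = Y → x f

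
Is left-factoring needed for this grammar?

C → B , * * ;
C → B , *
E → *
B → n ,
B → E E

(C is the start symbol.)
Yes, C has productions with common prefix 'B , *'

Left-factoring is needed when two productions for the same non-terminal
share a common prefix on the right-hand side.

Productions for C:
  C → B , * * ;
  C → B , *
Productions for B:
  B → n ,
  B → E E

Found common prefix 'B , *' in productions for C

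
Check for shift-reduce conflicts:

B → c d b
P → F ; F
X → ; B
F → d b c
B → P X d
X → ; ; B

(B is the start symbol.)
A shift-reduce conflict occurs when an LR(0) state has both:
  - a complete (reduce) item [A → α .] (dot at the end), and
  - a shift item [B → β . c γ] (dot before a terminal).

Augment with B' → B and build the canonical LR(0) collection (I0 = CLOSURE({[B' → . B]}), then GOTO on every symbol after a dot until no new states appear). It has 18 states:
  I0: { [B → . P X d], [B → . c d b], [B' → . B], [F → . d b c], [P → . F ; F] }  — shift
  I1: { [B' → B .] }  — accept
  I2: { [P → F . ; F] }  — shift
  I3: { [B → P . X d], [X → . ; ; B], [X → . ; B] }  — shift
  I4: { [B → c . d b] }  — shift
  I5: { [F → d . b c] }  — shift
  I6: { [F → d b . c] }  — shift
  I7: { [F → d b c .] }  — reduce
  I8: { [B → c d . b] }  — shift
  I9: { [B → c d b .] }  — reduce
  I10: { [B → . P X d], [B → . c d b], [F → . d b c], [P → . F ; F], [X → ; . ; B], [X → ; . B] }  — shift
  I11: { [B → P X . d] }  — shift
  I12: { [B → P X d .] }  — reduce
  I13: { [B → . P X d], [B → . c d b], [F → . d b c], [P → . F ; F], [X → ; ; . B] }  — shift
  I14: { [X → ; B .] }  — reduce
  I15: { [X → ; ; B .] }  — reduce
  I16: { [F → . d b c], [P → F ; . F] }  — shift
  I17: { [P → F ; F .] }  — reduce

No state contains both a complete item and a shift item.

Answer: No shift-reduce conflicts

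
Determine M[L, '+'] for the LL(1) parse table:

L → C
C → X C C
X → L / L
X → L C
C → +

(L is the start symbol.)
To find M[L, '+'], we find productions for L where '+' is in the predict set (PREDICT(N → α) = (FIRST(α) \ {ε}) ∪ (FOLLOW(N) if α ⇒* ε)).

Relevant sets:
  FIRST(C) = { '+' }

L → C: PREDICT = { '+' }
  '+' is in predict set, so this production goes in M[L, '+']

M[L, '+'] = L → C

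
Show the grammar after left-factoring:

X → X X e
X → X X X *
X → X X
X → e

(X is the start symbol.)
Left-factoring transforms A → αβ₁ | αβ₂ into A → αA' and A' → β₁ | β₂
(α is the longest common prefix among the alternatives). Repeat until
no nonterminal has two alternatives with a common prefix.

Round 1: X has alternatives sharing prefix 'X X'. Introduce X': X → X X X'
  Add: X' → e
  Add: X' → X *
  Add: X' → ε

No remaining common prefixes — done.

Resulting grammar:
X → X X X'
X' → e
X' → X *
X' → ε
X → e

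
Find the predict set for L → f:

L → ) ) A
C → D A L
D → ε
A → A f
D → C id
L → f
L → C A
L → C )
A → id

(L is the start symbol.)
{ 'f' }

PREDICT(L → f) = (FIRST(RHS) \ {ε}) ∪ (FOLLOW(L) if ε ∈ FIRST(RHS), i.e. RHS ⇒* ε)
FIRST(f) = { 'f' }
ε ∉ FIRST(f), so FOLLOW(L) is not added.
PREDICT(L → f) = { 'f' }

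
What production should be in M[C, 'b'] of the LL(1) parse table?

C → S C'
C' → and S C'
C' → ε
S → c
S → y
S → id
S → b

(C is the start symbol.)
C → S C'

To find M[C, 'b'], we find productions for C where 'b' is in the predict set (PREDICT(N → α) = (FIRST(α) \ {ε}) ∪ (FOLLOW(N) if α ⇒* ε)).

Relevant sets:
  FIRST(S) = { 'b', 'c', 'id', 'y' }

C → S C': PREDICT = { 'b', 'c', 'id', 'y' }
  'b' is in predict set, so this production goes in M[C, 'b']

M[C, 'b'] = C → S C'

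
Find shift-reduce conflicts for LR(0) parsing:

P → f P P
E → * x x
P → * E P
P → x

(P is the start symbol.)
Augment with P' → P and build the canonical LR(0) collection (I0 = CLOSURE({[P' → . P]}), then GOTO on every symbol after a dot until no new states appear). It has 12 states:
  I0: { [P → . * E P], [P → . f P P], [P → . x], [P' → . P] }  — shift
  I1: { [E → . * x x], [P → * . E P] }  — shift
  I2: { [P' → P .] }  — accept
  I3: { [P → . * E P], [P → . f P P], [P → . x], [P → f . P P] }  — shift
  I4: { [P → x .] }  — reduce
  I5: { [P → . * E P], [P → . f P P], [P → . x], [P → f P . P] }  — shift
  I6: { [P → f P P .] }  — reduce
  I7: { [E → * . x x] }  — shift
  I8: { [P → * E . P], [P → . * E P], [P → . f P P], [P → . x] }  — shift
  I9: { [P → * E P .] }  — reduce
  I10: { [E → * x . x] }  — shift
  I11: { [E → * x x .] }  — reduce

No state contains both a complete item and a shift item.

Answer: No shift-reduce conflicts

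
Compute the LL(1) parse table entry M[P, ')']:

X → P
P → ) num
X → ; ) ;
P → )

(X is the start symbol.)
To find M[P, ')'], we find productions for P where ')' is in the predict set (PREDICT(N → α) = (FIRST(α) \ {ε}) ∪ (FOLLOW(N) if α ⇒* ε)).

P → ) num: PREDICT = { ')' }
  ')' is in predict set, so this production goes in M[P, ')']
P → ): PREDICT = { ')' }
  ')' is in predict set, so this production goes in M[P, ')']

M[P, ')'] = P → ) num, P → )  (a multiply-defined cell — the grammar is not LL(1))

Answer: P → ) num, P → )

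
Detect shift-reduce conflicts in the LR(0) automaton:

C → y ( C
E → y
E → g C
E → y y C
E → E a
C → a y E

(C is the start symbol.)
Yes — I7: [C → a y E .] vs [E → E . a]; I9: [E → y .] vs [E → y . y C]

A shift-reduce conflict occurs when an LR(0) state has both:
  - a complete (reduce) item [A → α .] (dot at the end), and
  - a shift item [B → β . c γ] (dot before a terminal).

Augment with C' → C and build the canonical LR(0) collection (I0 = CLOSURE({[C' → . C]}), then GOTO on every symbol after a dot until no new states appear). It has 14 states:
  I0: { [C → . a y E], [C → . y ( C], [C' → . C] }  — shift
  I1: { [C' → C .] }  — accept
  I2: { [C → a . y E] }  — shift
  I3: { [C → y . ( C] }  — shift
  I4: { [C → . a y E], [C → . y ( C], [C → y ( . C] }  — shift
  I5: { [C → y ( C .] }  — reduce
  I6: { [C → a y . E], [E → . E a], [E → . g C], [E → . y y C], [E → . y] }  — shift
  I7: { [C → a y E .], [E → E . a] }  — shift, reduce
  I8: { [C → . a y E], [C → . y ( C], [E → g . C] }  — shift
  I9: { [E → y . y C], [E → y .] }  — shift, reduce
  I10: { [C → . a y E], [C → . y ( C], [E → y y . C] }  — shift
  I11: { [E → y y C .] }  — reduce
  I12: { [E → g C .] }  — reduce
  I13: { [E → E a .] }  — reduce

I7 contains reduce item [C → a y E .] and shift item [E → E . a] — shift-reduce conflict.
I9 contains reduce item [E → y .] and shift item [E → y . y C] — shift-reduce conflict.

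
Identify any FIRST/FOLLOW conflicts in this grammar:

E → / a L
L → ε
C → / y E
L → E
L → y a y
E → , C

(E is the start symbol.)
A FIRST/FOLLOW conflict occurs when a non-terminal N has a nullable alternative N → β (β ⇒* ε) and another alternative N → α with FIRST(α) ∩ FOLLOW(N) ≠ ∅: on such a lookahead the parser cannot decide between expanding α and letting N vanish via β.

Nullable non-terminals: L.
FIRST sets used below: FIRST(E) = { ',', '/' }

L: nullable alternative(s) L → ε; FOLLOW(L) = { $ }
  L → ε: FIRST \ {ε} = { } — this is the only nullable alternative, skip
  L → E: FIRST \ {ε} = { ',', '/' } — disjoint from FOLLOW(L)
  L → y a y: FIRST \ {ε} = { 'y' } — disjoint from FOLLOW(L)

C, E have no nullable alternative, so no FIRST/FOLLOW check is needed there.

No FIRST/FOLLOW conflicts found.

Answer: No FIRST/FOLLOW conflicts.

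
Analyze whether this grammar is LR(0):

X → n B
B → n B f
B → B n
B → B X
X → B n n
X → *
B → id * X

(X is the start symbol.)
No. Shift-reduce conflict between [X → n B .] and [B → B . n]

A grammar is LR(0) if no state in the canonical LR(0) collection has:
  - both a shift item (dot before a terminal) and a complete item (shift-reduce conflict), or
  - two or more complete items (reduce-reduce conflict; the accept item [X' → X .] counts as a complete item here).

Augment with X' → X and build the canonical LR(0) collection (I0 = CLOSURE({[X' → . X]}), then GOTO on every symbol after a dot until no new states appear). It has 16 states:
  I0: { [B → . B X], [B → . B n], [B → . id * X], [B → . n B f], [X → . *], [X → . B n n], [X → . n B], [X' → . X] }  — shift
  I1: { [X → * .] }  — reduce
  I2: { [B → . B X], [B → . B n], [B → . id * X], [B → . n B f], [B → B . X], [B → B . n], [X → . *], [X → . B n n], [X → . n B], [X → B . n n] }  — shift
  I3: { [X' → X .] }  — accept
  I4: { [B → id . * X] }  — shift
  I5: { [B → . B X], [B → . B n], [B → . id * X], [B → . n B f], [B → n . B f], [X → n . B] }  — shift
  I6: { [B → . B X], [B → . B n], [B → . id * X], [B → . n B f], [B → B . X], [B → B . n], [B → n B . f], [X → . *], [X → . B n n], [X → . n B], [X → n B .] }  — shift, reduce
  I7: { [B → . B X], [B → . B n], [B → . id * X], [B → . n B f], [B → n . B f] }  — shift
  I8: { [B → . B X], [B → . B n], [B → . id * X], [B → . n B f], [B → B . X], [B → B . n], [B → n B . f], [X → . *], [X → . B n n], [X → . n B] }  — shift
  I9: { [B → B X .] }  — reduce
  I10: { [B → n B f .] }  — reduce
  I11: { [B → . B X], [B → . B n], [B → . id * X], [B → . n B f], [B → B n .], [B → n . B f], [X → n . B] }  — shift, reduce
  I12: { [B → . B X], [B → . B n], [B → . id * X], [B → . n B f], [B → id * . X], [X → . *], [X → . B n n], [X → . n B] }  — shift
  I13: { [B → id * X .] }  — reduce
  I14: { [B → . B X], [B → . B n], [B → . id * X], [B → . n B f], [B → B n .], [B → n . B f], [X → B n . n], [X → n . B] }  — shift, reduce
  I15: { [B → . B X], [B → . B n], [B → . id * X], [B → . n B f], [B → n . B f], [X → B n n .] }  — shift, reduce

Conflict in state I6:
  Shift-reduce conflict between [X → n B .] and [B → B . n]
So the grammar is NOT LR(0).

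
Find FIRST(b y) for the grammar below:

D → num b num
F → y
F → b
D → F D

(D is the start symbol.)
To compute FIRST(b y), process the symbols left to right:
Symbol b is a terminal. Add 'b' and stop.
FIRST(b y) = { 'b' }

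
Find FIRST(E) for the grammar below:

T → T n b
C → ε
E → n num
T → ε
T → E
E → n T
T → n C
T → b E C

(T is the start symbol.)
{ 'n' }

To compute FIRST(E), examine every production with E on the left-hand side, reading each right-hand side left to right until a non-nullable symbol is reached.

From E → n num:
  - n is a terminal: add 'n' and stop
From E → n T:
  - n is a terminal: add 'n' and stop

Collecting: FIRST(E) = { 'n' }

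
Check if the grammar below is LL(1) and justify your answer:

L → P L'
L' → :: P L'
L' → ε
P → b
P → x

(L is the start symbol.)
Yes, the grammar is LL(1).

Relevant sets:
  FOLLOW(L') = { $ }

For L':
  PREDICT(L' → :: P L') = { '::' }
  PREDICT(L' → ε) = { $ }
For P:
  PREDICT(P → b) = { 'b' }
  PREDICT(P → x) = { 'x' }
L has a single production, so nothing to check there.

All predict sets are disjoint. The grammar IS LL(1).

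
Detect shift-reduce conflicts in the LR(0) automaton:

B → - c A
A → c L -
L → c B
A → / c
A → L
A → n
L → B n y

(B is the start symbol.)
Yes — I10: [L → c B .] vs [L → B . n y]

Augment with B' → B and build the canonical LR(0) collection (I0 = CLOSURE({[B' → . B]}), then GOTO on every symbol after a dot until no new states appear). It has 18 states:
  I0: { [B → . - c A], [B' → . B] }  — shift
  I1: { [B → - . c A] }  — shift
  I2: { [B' → B .] }  — accept
  I3: { [A → . / c], [A → . L], [A → . c L -], [A → . n], [B → - c . A], [B → . - c A], [L → . B n y], [L → . c B] }  — shift
  I4: { [A → / . c] }  — shift
  I5: { [B → - c A .] }  — reduce
  I6: { [L → B . n y] }  — shift
  I7: { [A → L .] }  — reduce
  I8: { [A → c . L -], [B → . - c A], [L → . B n y], [L → . c B], [L → c . B] }  — shift
  I9: { [A → n .] }  — reduce
  I10: { [L → B . n y], [L → c B .] }  — shift, reduce
  I11: { [A → c L . -] }  — shift
  I12: { [B → . - c A], [L → c . B] }  — shift
  I13: { [L → c B .] }  — reduce
  I14: { [A → c L - .] }  — reduce
  I15: { [L → B n . y] }  — shift
  I16: { [L → B n y .] }  — reduce
  I17: { [A → / c .] }  — reduce

I10 contains reduce item [L → c B .] and shift item [L → B . n y] — shift-reduce conflict.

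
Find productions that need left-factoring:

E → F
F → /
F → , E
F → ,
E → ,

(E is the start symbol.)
Left-factoring is needed when two productions for the same non-terminal
share a common prefix on the right-hand side.

Productions for E:
  E → F
  E → ,
Productions for F:
  F → /
  F → , E
  F → ,

Found common prefix ',' in productions for F

Answer: Yes, F has productions with common prefix ','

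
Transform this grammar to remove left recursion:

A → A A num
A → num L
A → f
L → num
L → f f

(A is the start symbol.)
A → num L A'
A → f A'
A' → A num A'
A' → ε
L → num
L → f f

A is directly left-recursive. The standard transformation for
  A → A α₁ | ... | A α_m | β₁ | ... | β_n
is
  A  → β₁ A' | ... | β_n A'
  A' → α₁ A' | ... | α_m A' | ε

A → num L becomes A → num L A'
A → f becomes A → f A'
A → A A num becomes A' → A num A'
Add A' → ε

Productions for other non-terminals are unchanged:
  L → num
  L → f f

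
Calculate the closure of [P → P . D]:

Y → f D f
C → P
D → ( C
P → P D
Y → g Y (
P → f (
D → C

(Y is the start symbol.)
Start with: [P → P . D]
  [P → P . D] has the dot before D: add [D → . ( C], [D → . C]
  [D → . C] has the dot before C: add [C → . P]
  [C → . P] has the dot before P: add [P → . P D], [P → . f (]
No further items can be added.

CLOSURE = { [C → . P], [D → . ( C], [D → . C], [P → . P D], [P → . f (], [P → P . D] }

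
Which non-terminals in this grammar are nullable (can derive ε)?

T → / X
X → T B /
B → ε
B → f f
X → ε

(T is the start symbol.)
ε-productions: B → ε, X → ε
So B, X are immediately nullable.
No further non-terminal can be added: every production for the remaining non-terminals contains a terminal or a non-nullable non-terminal.
Nullable = { 'B', 'X' }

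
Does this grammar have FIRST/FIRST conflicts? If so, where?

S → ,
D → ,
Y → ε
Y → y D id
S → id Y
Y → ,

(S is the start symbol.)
A FIRST/FIRST conflict occurs when two productions N → α and N → β for the same non-terminal have FIRST(α) ∩ FIRST(β) ≠ ∅ (with ε ∈ FIRST of a nullable right-hand side, so two nullable alternatives also conflict).

Productions for S:
  S → ,: FIRST = { ',' }
  S → id Y: FIRST = { 'id' }
Productions for Y:
  Y → ε: FIRST = { ε }
  Y → y D id: FIRST = { 'y' }
  Y → ,: FIRST = { ',' }
D has only one production, so no FIRST/FIRST conflict is possible there.

All alternatives of each non-terminal have pairwise disjoint FIRST sets.

Answer: No FIRST/FIRST conflicts.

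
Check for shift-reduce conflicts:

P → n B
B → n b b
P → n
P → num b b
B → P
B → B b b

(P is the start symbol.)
A shift-reduce conflict occurs when an LR(0) state has both:
  - a complete (reduce) item [A → α .] (dot at the end), and
  - a shift item [B → β . c γ] (dot before a terminal).

Augment with P' → P and build the canonical LR(0) collection (I0 = CLOSURE({[P' → . P]}), then GOTO on every symbol after a dot until no new states appear). It has 13 states:
  I0: { [P → . n B], [P → . n], [P → . num b b], [P' → . P] }  — shift
  I1: { [P' → P .] }  — accept
  I2: { [B → . B b b], [B → . P], [B → . n b b], [P → . n B], [P → . n], [P → . num b b], [P → n . B], [P → n .] }  — shift, reduce
  I3: { [P → num . b b] }  — shift
  I4: { [P → num b . b] }  — shift
  I5: { [P → num b b .] }  — reduce
  I6: { [B → B . b b], [P → n B .] }  — shift, reduce
  I7: { [B → P .] }  — reduce
  I8: { [B → . B b b], [B → . P], [B → . n b b], [B → n . b b], [P → . n B], [P → . n], [P → . num b b], [P → n . B], [P → n .] }  — shift, reduce
  I9: { [B → n b . b] }  — shift
  I10: { [B → n b b .] }  — reduce
  I11: { [B → B b . b] }  — shift
  I12: { [B → B b b .] }  — reduce

I2 contains reduce item [P → n .] and shift items [B → . n b b], [P → . n], [P → . n B], [P → . num b b] — shift-reduce conflict.
I6 contains reduce item [P → n B .] and shift item [B → B . b b] — shift-reduce conflict.
I8 contains reduce item [P → n .] and shift items [B → . n b b], [B → n . b b], [P → . n], [P → . n B], [P → . num b b] — shift-reduce conflict.

Answer: Yes — I2: [P → n .] vs [B → . n b b]; I6: [P → n B .] vs [B → B . b b]; I8: [P → n .] vs [B → . n b b]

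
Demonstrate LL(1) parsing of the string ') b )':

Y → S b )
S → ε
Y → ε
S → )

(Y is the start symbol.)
Stack is shown with the top on the left.

Stack    Input    Action
------------------------
Y $      ) b ) $  output Y → S b )
S b ) $  ) b ) $  output S → )
) b ) $  ) b ) $  match ')'
b ) $    b ) $    match 'b'
) $      ) $      match ')'
$        $        accept

The string is accepted.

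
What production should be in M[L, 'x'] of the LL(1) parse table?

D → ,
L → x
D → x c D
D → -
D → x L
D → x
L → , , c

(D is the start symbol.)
To find M[L, 'x'], we find productions for L where 'x' is in the predict set (PREDICT(N → α) = (FIRST(α) \ {ε}) ∪ (FOLLOW(N) if α ⇒* ε)).

L → x: PREDICT = { 'x' }
  'x' is in predict set, so this production goes in M[L, 'x']
L → , , c: PREDICT = { ',' }

M[L, 'x'] = L → x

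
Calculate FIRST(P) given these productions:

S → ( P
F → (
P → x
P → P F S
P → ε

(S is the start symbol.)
{ '(', 'x', ε }

FIRST sets of the other non-terminals involved (by the same procedure, iterated to a fixed point):
  FIRST(F) = { '(' }

From P → x:
  - x is a terminal: add 'x' and stop
From P → P F S:
  - P is the symbol being defined: contributes nothing new
    P is nullable, so continue to the next symbol
  - F is a non-terminal: add FIRST(F) \ {ε} = { '(' }
    F is not nullable, so stop
From P → ε:
  - ε-production, so ε ∈ FIRST(P)

Collecting: FIRST(P) = { '(', 'x', ε }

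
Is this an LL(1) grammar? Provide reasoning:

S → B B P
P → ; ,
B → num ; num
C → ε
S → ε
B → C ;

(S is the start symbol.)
A grammar is LL(1) if for each non-terminal N with multiple productions, the predict sets of those productions are pairwise disjoint, where PREDICT(N → α) = (FIRST(α) \ {ε}) ∪ (FOLLOW(N) if α ⇒* ε).

Relevant sets:
  FIRST(B) = { ';', 'num' }
  FIRST(C) = { ε }
  FOLLOW(S) = { $ }

For S:
  PREDICT(S → B B P) = { ';', 'num' }
  PREDICT(S → ε) = { $ }
For B:
  PREDICT(B → num ';' num) = { 'num' }
  PREDICT(B → C ';') = { ';' }
P, C have a single production, so nothing to check there.

All predict sets are disjoint. The grammar IS LL(1).

Answer: Yes, the grammar is LL(1).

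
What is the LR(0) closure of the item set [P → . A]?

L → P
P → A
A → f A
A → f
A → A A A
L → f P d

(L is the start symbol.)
Start with: [P → . A]
  [P → . A] has the dot before A: add [A → . f A], [A → . f], [A → . A A A]
No further items can be added.

CLOSURE = { [A → . A A A], [A → . f A], [A → . f], [P → . A] }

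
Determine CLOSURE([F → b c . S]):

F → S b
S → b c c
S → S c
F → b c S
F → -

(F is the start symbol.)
{ [F → b c . S], [S → . S c], [S → . b c c] }

Start with: [F → b c . S]
  [F → b c . S] has the dot before S: add [S → . b c c], [S → . S c]
No further items can be added.

CLOSURE = { [F → b c . S], [S → . S c], [S → . b c c] }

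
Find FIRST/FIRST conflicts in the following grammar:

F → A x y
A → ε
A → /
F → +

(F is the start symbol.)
FIRST sets of the non-terminals at (or reachable through a nullable prefix from) the front of some alternative:
  FIRST(A) = { '/', ε }

Productions for F:
  F → A x y: FIRST = { '/', 'x' }
  F → +: FIRST = { '+' }
Productions for A:
  A → ε: FIRST = { ε }
  A → /: FIRST = { '/' }

All alternatives of each non-terminal have pairwise disjoint FIRST sets.

Answer: No FIRST/FIRST conflicts.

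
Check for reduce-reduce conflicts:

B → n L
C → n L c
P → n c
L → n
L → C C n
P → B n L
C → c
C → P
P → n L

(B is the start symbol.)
Yes — I9: [B → n L .] vs [P → n L .]; I10: [C → c .] vs [P → n c .]

A reduce-reduce conflict occurs when an LR(0) state has two complete items [A → α .] and [B → β .] — both call for a reduction, and with no lookahead the parser cannot choose between them.

Augment with B' → B and build the canonical LR(0) collection (I0 = CLOSURE({[B' → . B]}), then GOTO on every symbol after a dot until no new states appear). It has 17 states:
  I0: { [B → . n L], [B' → . B] }  — shift
  I1: { [B' → B .] }  — accept
  I2: { [B → . n L], [B → n . L], [C → . P], [C → . c], [C → . n L c], [L → . C C n], [L → . n], [P → . B n L], [P → . n L], [P → . n c] }  — shift
  I3: { [P → B . n L] }  — shift
  I4: { [B → . n L], [C → . P], [C → . c], [C → . n L c], [L → C . C n], [P → . B n L], [P → . n L], [P → . n c] }  — shift
  I5: { [B → n L .] }  — reduce
  I6: { [C → P .] }  — reduce
  I7: { [C → c .] }  — reduce
  I8: { [B → . n L], [B → n . L], [C → . P], [C → . c], [C → . n L c], [C → n . L c], [L → . C C n], [L → . n], [L → n .], [P → . B n L], [P → . n L], [P → . n c], [P → n . L], [P → n . c] }  — shift, reduce
  I9: { [B → n L .], [C → n L . c], [P → n L .] }  — shift, 2 reduces
  I10: { [C → c .], [P → n c .] }  — 2 reduces
  I11: { [C → n L c .] }  — reduce
  I12: { [L → C C . n] }  — shift
  I13: { [B → . n L], [B → n . L], [C → . P], [C → . c], [C → . n L c], [C → n . L c], [L → . C C n], [L → . n], [P → . B n L], [P → . n L], [P → . n c], [P → n . L], [P → n . c] }  — shift
  I14: { [L → C C n .] }  — reduce
  I15: { [B → . n L], [C → . P], [C → . c], [C → . n L c], [L → . C C n], [L → . n], [P → . B n L], [P → . n L], [P → . n c], [P → B n . L] }  — shift
  I16: { [P → B n L .] }  — reduce

I9 contains complete items [B → n L .], [P → n L .] — reduce-reduce conflict.
I10 contains complete items [C → c .], [P → n c .] — reduce-reduce conflict.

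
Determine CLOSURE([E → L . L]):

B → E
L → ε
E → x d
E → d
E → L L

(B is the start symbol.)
To compute CLOSURE, for each item [A → α.Bβ] where B is a non-terminal, add [B → .γ] for all productions B → γ; repeat for the newly added items until nothing changes.

Start with: [E → L . L]
  [E → L . L] has the dot before L: add [L → .]
No further items can be added.

CLOSURE = { [E → L . L], [L → .] }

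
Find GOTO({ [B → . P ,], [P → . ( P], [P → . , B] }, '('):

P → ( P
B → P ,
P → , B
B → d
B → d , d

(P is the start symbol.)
{ [P → ( . P], [P → . ( P], [P → . , B] }

GOTO(I, '(') = CLOSURE({ [A → αX.β] : [A → α.Xβ] ∈ I, X = '(' })

Items with dot before '(', with the dot advanced:
  [P → . ( P] → [P → ( . P]
Closure of the advanced items:
  [P → ( . P] has the dot before P: add [P → . ( P], [P → . , B]

GOTO = { [P → ( . P], [P → . ( P], [P → . , B] }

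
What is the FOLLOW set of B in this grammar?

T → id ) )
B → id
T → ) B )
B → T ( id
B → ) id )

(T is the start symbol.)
{ ')' }

In T → ) B ): B is followed by ')', add FIRST(')') \ {ε} = { ')' }

Taking the union: FOLLOW(B) = { ')' }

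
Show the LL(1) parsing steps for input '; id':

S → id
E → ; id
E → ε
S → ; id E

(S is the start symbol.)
LL(1) parsing maintains a stack (initially the start symbol over $) and the input. At each step: if the stack top is a terminal, match it against the current input token; if it is a non-terminal N, replace it with the RHS of M[N, lookahead] (the unique production whose predict set contains the lookahead).

Stack is shown with the top on the left.

Stack     Input   Action
------------------------
S $       ; id $  output S → ; id E
; id E $  ; id $  match ';'
id E $    id $    match 'id'
E $       $       output E → ε
$         $       accept

The string is accepted.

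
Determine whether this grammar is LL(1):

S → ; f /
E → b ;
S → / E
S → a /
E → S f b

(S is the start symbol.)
A grammar is LL(1) if for each non-terminal N with multiple productions, the predict sets of those productions are pairwise disjoint, where PREDICT(N → α) = (FIRST(α) \ {ε}) ∪ (FOLLOW(N) if α ⇒* ε).

Relevant sets:
  FIRST(S) = { '/', ';', 'a' }

For S:
  PREDICT(S → ';' f '/') = { ';' }
  PREDICT(S → '/' E) = { '/' }
  PREDICT(S → a '/') = { 'a' }
For E:
  PREDICT(E → b ';') = { 'b' }
  PREDICT(E → S f b) = { '/', ';', 'a' }

All predict sets are disjoint. The grammar IS LL(1).

Answer: Yes, the grammar is LL(1).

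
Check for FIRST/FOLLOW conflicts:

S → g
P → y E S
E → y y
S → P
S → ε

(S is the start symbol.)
Nullable non-terminals: S.
FIRST sets used below: FIRST(P) = { 'y' }

S: nullable alternative(s) S → ε; FOLLOW(S) = { $ }
  S → g: FIRST \ {ε} = { 'g' } — disjoint from FOLLOW(S)
  S → P: FIRST \ {ε} = { 'y' } — disjoint from FOLLOW(S)
  S → ε: FIRST \ {ε} = { } — this is the only nullable alternative, skip

E, P have no nullable alternative, so no FIRST/FOLLOW check is needed there.

No FIRST/FOLLOW conflicts found.

Answer: No FIRST/FOLLOW conflicts.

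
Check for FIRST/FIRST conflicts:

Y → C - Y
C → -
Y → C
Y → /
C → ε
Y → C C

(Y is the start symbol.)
Yes. Y → C '-' Y / Y → C on { '-' }; Y → C '-' Y / Y → C C on { '-' }; Y → C / Y → C C on { '-', ε }

FIRST sets of the non-terminals at (or reachable through a nullable prefix from) the front of some alternative:
  FIRST(C) = { '-', ε }

Productions for Y:
  Y → C - Y: FIRST = { '-' }
  Y → C: FIRST = { '-', ε }
  Y → /: FIRST = { '/' }
  Y → C C: FIRST = { '-', ε }
Productions for C:
  C → -: FIRST = { '-' }
  C → ε: FIRST = { ε }

Conflict for Y: Y → C - Y and Y → C
  Overlap: { '-' }
Conflict for Y: Y → C - Y and Y → C C
  Overlap: { '-' }
Conflict for Y: Y → C and Y → C C
  Overlap: { '-', ε }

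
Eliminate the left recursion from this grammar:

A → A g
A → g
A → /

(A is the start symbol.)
A is directly left-recursive. The standard transformation for
  A → A α₁ | ... | A α_m | β₁ | ... | β_n
is
  A  → β₁ A' | ... | β_n A'
  A' → α₁ A' | ... | α_m A' | ε

A → g becomes A → g A'
A → / becomes A → / A'
A → A g becomes A' → g A'
Add A' → ε

Resulting grammar:
A → g A'
A → / A'
A' → g A'
A' → ε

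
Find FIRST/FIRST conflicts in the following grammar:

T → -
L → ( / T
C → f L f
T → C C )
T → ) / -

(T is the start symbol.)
A FIRST/FIRST conflict occurs when two productions N → α and N → β for the same non-terminal have FIRST(α) ∩ FIRST(β) ≠ ∅ (with ε ∈ FIRST of a nullable right-hand side, so two nullable alternatives also conflict).

FIRST sets of the non-terminals at (or reachable through a nullable prefix from) the front of some alternative:
  FIRST(C) = { 'f' }

Productions for T:
  T → -: FIRST = { '-' }
  T → C C ): FIRST = { 'f' }
  T → ) / -: FIRST = { ')' }
L, C have only one production, so no FIRST/FIRST conflict is possible there.

All alternatives of each non-terminal have pairwise disjoint FIRST sets.

Answer: No FIRST/FIRST conflicts.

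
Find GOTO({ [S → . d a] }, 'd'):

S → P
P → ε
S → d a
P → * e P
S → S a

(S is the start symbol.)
{ [S → d . a] }

GOTO(I, 'd') = CLOSURE({ [A → αX.β] : [A → α.Xβ] ∈ I, X = 'd' })

Items with dot before 'd', with the dot advanced:
  [S → . d a] → [S → d . a]
Closure adds nothing (no advanced item has the dot before a non-terminal).

GOTO = { [S → d . a] }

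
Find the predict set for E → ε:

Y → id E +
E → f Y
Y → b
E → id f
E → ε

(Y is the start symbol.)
PREDICT(E → ε) = (FIRST(RHS) \ {ε}) ∪ (FOLLOW(E) if ε ∈ FIRST(RHS), i.e. RHS ⇒* ε)
The right-hand side is ε (FIRST(ε) = { ε }), so the predict set is FOLLOW(E) = { '+' }
PREDICT(E → ε) = { '+' }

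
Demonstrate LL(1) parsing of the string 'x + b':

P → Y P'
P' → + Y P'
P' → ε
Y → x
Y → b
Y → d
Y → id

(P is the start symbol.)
Stack is shown with the top on the left.

Stack     Input    Action
-------------------------
P $       x + b $  output P → Y P'
Y P' $    x + b $  output Y → x
x P' $    x + b $  match 'x'
P' $      + b $    output P' → + Y P'
+ Y P' $  + b $    match '+'
Y P' $    b $      output Y → b
b P' $    b $      match 'b'
P' $      $        output P' → ε
$         $        accept

The string is accepted.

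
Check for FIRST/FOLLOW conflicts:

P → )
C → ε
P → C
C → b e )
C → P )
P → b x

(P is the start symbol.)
Yes. P → ')' with FOLLOW(P) on { ')' }; C → P ')' with FOLLOW(C) on { ')' }

Nullable non-terminals: C, P.
FIRST sets used below: FIRST(P) = { ')', 'b', ε }, FIRST(C) = { ')', 'b', ε }

C: nullable alternative(s) C → ε; FOLLOW(C) = { $, ')' }
  C → ε: FIRST \ {ε} = { } — this is the only nullable alternative, skip
  C → b e ): FIRST \ {ε} = { 'b' } — disjoint from FOLLOW(C)
  C → P ): FIRST \ {ε} = { ')', 'b' } — overlaps FOLLOW(C) on { ')' }: CONFLICT

P: nullable alternative(s) P → C; FOLLOW(P) = { $, ')' }
  P → ): FIRST \ {ε} = { ')' } — overlaps FOLLOW(P) on { ')' }: CONFLICT
  P → C: FIRST \ {ε} = { ')', 'b' } — this is the only nullable alternative, skip
  P → b x: FIRST \ {ε} = { 'b' } — disjoint from FOLLOW(P)

So the grammar has 2 FIRST/FOLLOW conflicts (marked CONFLICT above).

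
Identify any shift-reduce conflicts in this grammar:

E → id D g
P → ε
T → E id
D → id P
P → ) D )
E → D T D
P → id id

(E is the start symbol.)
A shift-reduce conflict occurs when an LR(0) state has both:
  - a complete (reduce) item [A → α .] (dot at the end), and
  - a shift item [B → β . c γ] (dot before a terminal).

Augment with E' → E and build the canonical LR(0) collection (I0 = CLOSURE({[E' → . E]}), then GOTO on every symbol after a dot until no new states appear). It has 19 states:
  I0: { [D → . id P], [E → . D T D], [E → . id D g], [E' → . E] }  — shift
  I1: { [D → . id P], [E → . D T D], [E → . id D g], [E → D . T D], [T → . E id] }  — shift
  I2: { [E' → E .] }  — accept
  I3: { [D → . id P], [D → id . P], [E → id . D g], [P → . ) D )], [P → . id id], [P → .] }  — shift, reduce
  I4: { [D → . id P], [P → ) . D )] }  — shift
  I5: { [E → id D . g] }  — shift
  I6: { [D → id P .] }  — reduce
  I7: { [D → id . P], [P → . ) D )], [P → . id id], [P → .], [P → id . id] }  — shift, reduce
  I8: { [P → id . id], [P → id id .] }  — shift, reduce
  I9: { [P → id id .] }  — reduce
  I10: { [E → id D g .] }  — reduce
  I11: { [P → ) D . )] }  — shift
  I12: { [D → id . P], [P → . ) D )], [P → . id id], [P → .] }  — shift, reduce
  I13: { [P → id . id] }  — shift
  I14: { [P → ) D ) .] }  — reduce
  I15: { [T → E . id] }  — shift
  I16: { [D → . id P], [E → D T . D] }  — shift
  I17: { [E → D T D .] }  — reduce
  I18: { [T → E id .] }  — reduce

I3 contains reduce item [P → .] and shift items [D → . id P], [P → . ) D )], [P → . id id] — shift-reduce conflict.
I7 contains reduce item [P → .] and shift items [P → . ) D )], [P → . id id], [P → id . id] — shift-reduce conflict.
I8 contains reduce item [P → id id .] and shift item [P → id . id] — shift-reduce conflict.
I12 contains reduce item [P → .] and shift items [P → . ) D )], [P → . id id] — shift-reduce conflict.

Answer: Yes — I3: [P → .] vs [D → . id P]; I7: [P → .] vs [P → . ) D )]; I8: [P → id id .] vs [P → id . id]; I12: [P → .] vs [P → . ) D )]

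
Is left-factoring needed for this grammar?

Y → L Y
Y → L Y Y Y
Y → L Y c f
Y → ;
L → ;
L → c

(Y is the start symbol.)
Left-factoring is needed when two productions for the same non-terminal
share a common prefix on the right-hand side.

Productions for Y:
  Y → L Y
  Y → L Y Y Y
  Y → L Y c f
  Y → ;
Productions for L:
  L → ;
  L → c

Found common prefix 'L Y' in productions for Y

Answer: Yes, Y has productions with common prefix 'L Y'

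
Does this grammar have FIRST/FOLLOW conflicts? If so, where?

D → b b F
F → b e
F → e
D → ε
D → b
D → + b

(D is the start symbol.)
No FIRST/FOLLOW conflicts.

Nullable non-terminals: D.

D: nullable alternative(s) D → ε; FOLLOW(D) = { $ }
  D → b b F: FIRST \ {ε} = { 'b' } — disjoint from FOLLOW(D)
  D → ε: FIRST \ {ε} = { } — this is the only nullable alternative, skip
  D → b: FIRST \ {ε} = { 'b' } — disjoint from FOLLOW(D)
  D → + b: FIRST \ {ε} = { '+' } — disjoint from FOLLOW(D)

F has no nullable alternative, so no FIRST/FOLLOW check is needed there.

No FIRST/FOLLOW conflicts found.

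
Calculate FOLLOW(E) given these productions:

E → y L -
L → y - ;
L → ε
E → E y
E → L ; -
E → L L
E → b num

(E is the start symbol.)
To compute FOLLOW(E), find every occurrence of E on a right-hand side N → α E β: add FIRST(β) \ {ε}, and if β is empty or nullable also add FOLLOW(N). Iterate to a fixed point.

E is the start symbol, so $ ∈ FOLLOW(E).
In E → E y: E is followed by y, add FIRST(y) \ {ε} = { 'y' }

Taking the union: FOLLOW(E) = { $, 'y' }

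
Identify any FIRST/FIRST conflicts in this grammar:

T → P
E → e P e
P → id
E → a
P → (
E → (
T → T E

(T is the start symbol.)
A FIRST/FIRST conflict occurs when two productions N → α and N → β for the same non-terminal have FIRST(α) ∩ FIRST(β) ≠ ∅ (with ε ∈ FIRST of a nullable right-hand side, so two nullable alternatives also conflict).

FIRST sets of the non-terminals at (or reachable through a nullable prefix from) the front of some alternative:
  FIRST(P) = { '(', 'id' }
  FIRST(T) = { '(', 'id' }

Productions for T:
  T → P: FIRST = { '(', 'id' }
  T → T E: FIRST = { '(', 'id' }
Productions for E:
  E → e P e: FIRST = { 'e' }
  E → a: FIRST = { 'a' }
  E → (: FIRST = { '(' }
Productions for P:
  P → id: FIRST = { 'id' }
  P → (: FIRST = { '(' }

Conflict for T: T → P and T → T E
  Overlap: { '(', 'id' }

Answer: Yes. T → P / T → T E on { '(', 'id' }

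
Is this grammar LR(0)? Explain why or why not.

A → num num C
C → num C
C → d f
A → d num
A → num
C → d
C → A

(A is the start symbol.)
A grammar is LR(0) if no state in the canonical LR(0) collection has:
  - both a shift item (dot before a terminal) and a complete item (shift-reduce conflict), or
  - two or more complete items (reduce-reduce conflict; the accept item [A' → A .] counts as a complete item here).

Augment with A' → A and build the canonical LR(0) collection (I0 = CLOSURE({[A' → . A]}), then GOTO on every symbol after a dot until no new states appear). It has 14 states:
  I0: { [A → . d num], [A → . num num C], [A → . num], [A' → . A] }  — shift
  I1: { [A' → A .] }  — accept
  I2: { [A → d . num] }  — shift
  I3: { [A → num . num C], [A → num .] }  — shift, reduce
  I4: { [A → . d num], [A → . num num C], [A → . num], [A → num num . C], [C → . A], [C → . d f], [C → . d], [C → . num C] }  — shift
  I5: { [C → A .] }  — reduce
  I6: { [A → num num C .] }  — reduce
  I7: { [A → d . num], [C → d . f], [C → d .] }  — shift, reduce
  I8: { [A → . d num], [A → . num num C], [A → . num], [A → num . num C], [A → num .], [C → . A], [C → . d f], [C → . d], [C → . num C], [C → num . C] }  — shift, reduce
  I9: { [C → num C .] }  — reduce
  I10: { [A → . d num], [A → . num num C], [A → . num], [A → num . num C], [A → num .], [A → num num . C], [C → . A], [C → . d f], [C → . d], [C → . num C], [C → num . C] }  — shift, reduce
  I11: { [A → num num C .], [C → num C .] }  — 2 reduces
  I12: { [C → d f .] }  — reduce
  I13: { [A → d num .] }  — reduce

Conflict in state I3:
  Shift-reduce conflict between [A → num .] and [A → num . num C]
So the grammar is NOT LR(0).

Answer: No. Shift-reduce conflict between [A → num .] and [A → num . num C]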